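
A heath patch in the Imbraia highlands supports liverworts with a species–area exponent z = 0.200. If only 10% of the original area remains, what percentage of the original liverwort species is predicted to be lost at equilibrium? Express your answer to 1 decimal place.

S_new/S_old = (A_new/A_old)^z = 0.1^0.2
= exp(0.2 × ln 0.1) = exp(0.2 × -2.3026) = exp(-0.4605) ≈ 0.631
Fraction lost = 1 − 0.631 = 0.369

36.9%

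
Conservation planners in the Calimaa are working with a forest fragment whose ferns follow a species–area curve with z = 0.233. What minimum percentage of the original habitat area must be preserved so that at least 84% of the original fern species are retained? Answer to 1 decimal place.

Need (A_new/A_old)^0.233 = 0.84, so A_new/A_old = 0.84^(1/0.233) = 0.84^4.292
ln(A_new/A_old) = ln 0.84 / 0.233 = -0.1744 / 0.233 = -0.7483
A_new/A_old = e^-0.7483 ≈ 0.4732

47.3%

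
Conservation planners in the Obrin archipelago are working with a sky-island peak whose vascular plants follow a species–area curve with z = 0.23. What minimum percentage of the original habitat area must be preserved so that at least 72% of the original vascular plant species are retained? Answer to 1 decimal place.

Need (A_new/A_old)^0.23 = 0.72, so A_new/A_old = 0.72^(1/0.23) = 0.72^4.348
ln(A_new/A_old) = ln 0.72 / 0.23 = -0.3285 / 0.23 = -1.4283
A_new/A_old = e^-1.4283 ≈ 0.2397

24.0%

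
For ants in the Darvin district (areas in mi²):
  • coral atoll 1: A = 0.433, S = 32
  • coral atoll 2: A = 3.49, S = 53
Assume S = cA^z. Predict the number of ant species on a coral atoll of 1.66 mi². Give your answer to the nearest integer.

44

z = ln(53/32) / ln(3.49/0.433) = 0.5046 / 2.0869 = 0.2418
c = 32 / 0.433^0.2418 = 32 / 0.8168 = 39.18
S₃ = 39.18 × 1.66^0.2418 = 39.18 × 1.13 ≈ 44.28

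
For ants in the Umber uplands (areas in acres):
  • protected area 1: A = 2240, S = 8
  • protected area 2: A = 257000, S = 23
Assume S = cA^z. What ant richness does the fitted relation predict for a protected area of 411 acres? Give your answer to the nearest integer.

5

z = ln(23/8) / ln(257000/2240) = 1.0561 / 4.7426 = 0.2227
c = 8 / 2240^0.2227 = 8 / 5.572 = 1.436
S₃ = 1.436 × 411^0.2227 = 1.436 × 3.82 ≈ 5.484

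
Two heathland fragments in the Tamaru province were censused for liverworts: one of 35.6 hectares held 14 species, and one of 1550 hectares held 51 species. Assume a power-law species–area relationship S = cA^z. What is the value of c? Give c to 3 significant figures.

4.12

z = ln(S₂/S₁) / ln(A₂/A₁) = ln(51/14) / ln(1550/35.6) = 1.2928 / 3.7737 = 0.3426
c = S₁ / A₁^z = 14 / 35.6^0.3426 = 14 / 3.4 = 4.118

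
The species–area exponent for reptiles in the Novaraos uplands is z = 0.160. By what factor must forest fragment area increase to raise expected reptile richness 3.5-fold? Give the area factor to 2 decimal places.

2514.35

(A₂/A₁)^0.16 = 3.5, so A₂/A₁ = 3.5^(1/0.16) = 3.5^6.25
ln(A₂/A₁) = ln 3.5 / 0.16 = 1.2528 / 0.16 = 7.8298
A₂/A₁ = e^7.8298 ≈ 2514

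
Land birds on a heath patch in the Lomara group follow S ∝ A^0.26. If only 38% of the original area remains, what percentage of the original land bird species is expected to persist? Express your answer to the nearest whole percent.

78%

S_new/S_old = (A_new/A_old)^z = 0.38^0.26
= exp(0.26 × ln 0.38) = exp(0.26 × -0.9676) = exp(-0.2516) ≈ 0.7776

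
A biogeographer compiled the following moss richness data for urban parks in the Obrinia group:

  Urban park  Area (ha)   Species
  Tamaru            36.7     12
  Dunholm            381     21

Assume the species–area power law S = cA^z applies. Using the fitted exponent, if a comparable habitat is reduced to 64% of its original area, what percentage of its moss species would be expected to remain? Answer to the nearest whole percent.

z = ln(21/12) / ln(381/36.7) = 0.5596 / 2.3400 = 0.2391
S_new/S_old = (A_new/A_old)^z = 0.64^0.2391 = exp(0.2391 × -0.4463) = 0.8988

90%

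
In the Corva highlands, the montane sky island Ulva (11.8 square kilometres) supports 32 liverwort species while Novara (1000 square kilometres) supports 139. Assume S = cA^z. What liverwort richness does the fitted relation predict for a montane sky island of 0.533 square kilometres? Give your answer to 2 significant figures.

11

z = ln(139/32) / ln(1000/11.8) = 1.4687 / 4.4397 = 0.3308
c = 32 / 11.8^0.3308 = 32 / 2.263 = 14.14
S₃ = 14.14 × 0.533^0.3308 = 14.14 × 0.8121 ≈ 11.49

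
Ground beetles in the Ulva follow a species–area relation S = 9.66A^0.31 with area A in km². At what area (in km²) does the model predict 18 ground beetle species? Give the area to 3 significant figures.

7.45 km²

18 = 9.66 × A^0.31  ⇒  A^0.31 = 18/9.66 = 1.863
ln A = ln(1.863) / 0.31 = 0.6224 / 0.31 = 2.0077
A = e^2.0077 ≈ 7.446 km²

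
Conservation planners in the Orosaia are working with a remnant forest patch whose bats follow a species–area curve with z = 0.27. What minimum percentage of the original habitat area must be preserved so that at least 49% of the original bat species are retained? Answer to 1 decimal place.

Need (A_new/A_old)^0.27 = 0.49, so A_new/A_old = 0.49^(1/0.27) = 0.49^3.704
ln(A_new/A_old) = ln 0.49 / 0.27 = -0.7133 / 0.27 = -2.6420
A_new/A_old = e^-2.6420 ≈ 0.07122

7.1%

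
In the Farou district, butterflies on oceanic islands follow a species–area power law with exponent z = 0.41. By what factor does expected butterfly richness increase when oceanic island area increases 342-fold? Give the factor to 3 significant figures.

S₂/S₁ = (A₂/A₁)^z = 342^0.41
ln(S₂/S₁) = 0.41 × ln 342 = 0.41 × 5.8348 = 2.3923
S₂/S₁ = e^2.3923 ≈ 10.94

10.9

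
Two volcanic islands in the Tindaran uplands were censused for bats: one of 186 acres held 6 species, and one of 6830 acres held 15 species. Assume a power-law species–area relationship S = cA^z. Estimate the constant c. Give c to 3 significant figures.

1.59

z = ln(S₂/S₁) / ln(A₂/A₁) = ln(15/6) / ln(6830/186) = 0.9163 / 3.6033 = 0.2543
c = S₁ / A₁^z = 6 / 186^0.2543 = 6 / 3.777 = 1.589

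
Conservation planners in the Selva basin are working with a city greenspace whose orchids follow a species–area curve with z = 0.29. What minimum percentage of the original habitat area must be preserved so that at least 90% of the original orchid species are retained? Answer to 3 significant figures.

69.5%

Need (A_new/A_old)^0.29 = 0.9, so A_new/A_old = 0.9^(1/0.29) = 0.9^3.448
ln(A_new/A_old) = ln 0.9 / 0.29 = -0.1054 / 0.29 = -0.3633
A_new/A_old = e^-0.3633 ≈ 0.6954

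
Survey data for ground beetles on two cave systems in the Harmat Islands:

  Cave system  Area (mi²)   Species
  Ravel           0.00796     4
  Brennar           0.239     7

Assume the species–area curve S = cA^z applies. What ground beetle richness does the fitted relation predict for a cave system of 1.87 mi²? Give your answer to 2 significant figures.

z = ln(7/4) / ln(0.239/0.00796) = 0.5596 / 3.4020 = 0.1645
c = 4 / 0.00796^0.1645 = 4 / 0.4516 = 8.858
S₃ = 8.858 × 1.87^0.1645 = 8.858 × 1.108 ≈ 9.819

9.8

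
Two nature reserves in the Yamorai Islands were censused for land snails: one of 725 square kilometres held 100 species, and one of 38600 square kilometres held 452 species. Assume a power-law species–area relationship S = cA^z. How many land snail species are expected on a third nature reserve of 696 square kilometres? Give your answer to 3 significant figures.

z = ln(452/100) / ln(38600/725) = 1.5085 / 3.9748 = 0.3795
c = 100 / 725^0.3795 = 100 / 12.18 = 8.212
S₃ = 8.212 × 696^0.3795 = 8.212 × 11.99 ≈ 98.46

98.5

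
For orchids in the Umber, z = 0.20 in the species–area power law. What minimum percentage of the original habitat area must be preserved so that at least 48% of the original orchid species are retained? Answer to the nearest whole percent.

3%

Need (A_new/A_old)^0.2 = 0.48, so A_new/A_old = 0.48^(1/0.2) = 0.48^5
ln(A_new/A_old) = ln 0.48 / 0.2 = -0.7340 / 0.2 = -3.6698
A_new/A_old = e^-3.6698 ≈ 0.02548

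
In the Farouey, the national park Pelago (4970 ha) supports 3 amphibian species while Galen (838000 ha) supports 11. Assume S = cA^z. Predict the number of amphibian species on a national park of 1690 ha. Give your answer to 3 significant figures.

z = ln(11/3) / ln(838000/4970) = 1.2993 / 5.1276 = 0.2534
c = 3 / 4970^0.2534 = 3 / 8.642 = 0.3471
S₃ = 0.3471 × 1690^0.2534 = 0.3471 × 6.575 ≈ 2.283

2.28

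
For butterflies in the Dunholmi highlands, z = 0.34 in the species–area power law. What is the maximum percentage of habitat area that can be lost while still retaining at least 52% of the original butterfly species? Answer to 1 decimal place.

Need (A_new/A_old)^0.34 = 0.52, so A_new/A_old = 0.52^(1/0.34) = 0.52^2.941
ln(A_new/A_old) = ln 0.52 / 0.34 = -0.6539 / 0.34 = -1.9233
A_new/A_old = e^-1.9233 ≈ 0.1461
Fraction that can be lost = 1 − 0.1461 = 0.8539

85.4%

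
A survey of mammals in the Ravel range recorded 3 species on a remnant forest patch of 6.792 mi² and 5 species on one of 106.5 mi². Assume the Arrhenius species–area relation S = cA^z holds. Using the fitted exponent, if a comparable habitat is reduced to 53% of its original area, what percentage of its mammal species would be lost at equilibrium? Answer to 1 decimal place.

11.1%

z = ln(5/3) / ln(106.5/6.792) = 0.5108 / 2.7524 = 0.1856
S_new/S_old = (A_new/A_old)^z = 0.53^0.1856 = exp(0.1856 × -0.6349) = 0.8888
Fraction lost = 1 − 0.8888 = 0.1112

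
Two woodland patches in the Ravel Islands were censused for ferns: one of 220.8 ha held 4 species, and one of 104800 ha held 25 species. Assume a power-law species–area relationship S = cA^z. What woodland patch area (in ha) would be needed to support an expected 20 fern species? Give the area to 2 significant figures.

49000 ha

z = ln(25/4) / ln(104800/220.8) = 1.8326 / 6.1626 = 0.2974
c = 4 / 220.8^0.2974 = 4 / 4.978 = 0.8036
A = (20/0.8036)^(1/0.2974) ⇒ ln A = ln(24.89)/0.2974 = 10.8094
A = e^10.8094 ≈ 49485 ha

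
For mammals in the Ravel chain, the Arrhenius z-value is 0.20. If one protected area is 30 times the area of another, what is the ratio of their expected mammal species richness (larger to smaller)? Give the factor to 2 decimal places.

S₂/S₁ = (A₂/A₁)^z = 30^0.2
ln(S₂/S₁) = 0.2 × ln 30 = 0.2 × 3.4012 = 0.6802
S₂/S₁ = e^0.6802 ≈ 1.974

1.97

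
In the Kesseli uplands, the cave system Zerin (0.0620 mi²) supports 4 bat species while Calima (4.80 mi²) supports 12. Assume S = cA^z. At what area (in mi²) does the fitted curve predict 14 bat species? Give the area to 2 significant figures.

8.8 mi²

z = ln(12/4) / ln(4.8/0.062) = 1.0986 / 4.3492 = 0.2526
c = 4 / 0.062^0.2526 = 4 / 0.4954 = 8.074
A = (14/8.074)^(1/0.2526) ⇒ ln A = ln(1.734)/0.2526 = 2.1789
A = e^2.1789 ≈ 8.836 mi²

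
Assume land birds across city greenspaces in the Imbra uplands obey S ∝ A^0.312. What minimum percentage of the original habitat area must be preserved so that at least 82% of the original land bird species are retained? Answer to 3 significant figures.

52.9%

Need (A_new/A_old)^0.312 = 0.82, so A_new/A_old = 0.82^(1/0.312) = 0.82^3.205
ln(A_new/A_old) = ln 0.82 / 0.312 = -0.1985 / 0.312 = -0.6361
A_new/A_old = e^-0.6361 ≈ 0.5294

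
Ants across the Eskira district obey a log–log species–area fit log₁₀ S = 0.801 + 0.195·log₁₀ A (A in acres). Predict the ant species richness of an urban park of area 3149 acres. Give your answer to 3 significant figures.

30.4

S = 6.324 × 3149^0.195
ln S = ln 6.324 + 0.195 × ln 3149 = 1.8444 + 0.195 × 8.0548 = 3.4151
S = e^3.4151 ≈ 30.42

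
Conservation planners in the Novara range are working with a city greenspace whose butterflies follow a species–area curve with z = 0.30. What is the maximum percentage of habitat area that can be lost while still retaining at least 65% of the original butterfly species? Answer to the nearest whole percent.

76%

Need (A_new/A_old)^0.3 = 0.65, so A_new/A_old = 0.65^(1/0.3) = 0.65^3.333
ln(A_new/A_old) = ln 0.65 / 0.3 = -0.4308 / 0.3 = -1.4359
A_new/A_old = e^-1.4359 ≈ 0.2379
Fraction that can be lost = 1 − 0.2379 = 0.7621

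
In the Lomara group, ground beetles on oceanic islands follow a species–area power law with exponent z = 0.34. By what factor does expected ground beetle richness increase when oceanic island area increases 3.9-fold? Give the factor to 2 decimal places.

S₂/S₁ = (A₂/A₁)^z = 3.9^0.34
ln(S₂/S₁) = 0.34 × ln 3.9 = 0.34 × 1.3610 = 0.4627
S₂/S₁ = e^0.4627 ≈ 1.588

1.59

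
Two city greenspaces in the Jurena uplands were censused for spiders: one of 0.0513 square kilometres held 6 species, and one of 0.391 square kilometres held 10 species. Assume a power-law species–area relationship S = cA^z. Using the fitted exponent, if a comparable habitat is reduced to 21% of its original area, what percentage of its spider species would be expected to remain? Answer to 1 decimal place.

67.5%

z = ln(10/6) / ln(0.391/0.0513) = 0.5108 / 2.0310 = 0.2515
S_new/S_old = (A_new/A_old)^z = 0.21^0.2515 = exp(0.2515 × -1.5606) = 0.6754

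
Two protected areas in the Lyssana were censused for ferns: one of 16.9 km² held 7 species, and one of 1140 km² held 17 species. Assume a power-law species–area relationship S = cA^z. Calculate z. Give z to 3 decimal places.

Taking logs: ln S = ln c + z ln A, so z = (ln S₂ − ln S₁)/(ln A₂ − ln A₁).
z = ln(17/7) / ln(1140/16.9) = ln(2.429) / ln(67.46) = 0.8873 / 4.2115 = 0.2107

0.211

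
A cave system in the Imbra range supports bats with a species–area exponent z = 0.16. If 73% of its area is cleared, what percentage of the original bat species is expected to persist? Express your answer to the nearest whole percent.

81%

S_new/S_old = (A_new/A_old)^z = 0.27^0.16
= exp(0.16 × ln 0.27) = exp(0.16 × -1.3093) = exp(-0.2095) ≈ 0.811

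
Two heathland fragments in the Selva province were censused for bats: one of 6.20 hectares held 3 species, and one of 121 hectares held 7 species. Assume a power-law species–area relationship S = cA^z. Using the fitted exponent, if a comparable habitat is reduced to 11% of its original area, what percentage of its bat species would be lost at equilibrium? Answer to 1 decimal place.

46.7%

z = ln(7/3) / ln(121/6.2) = 0.8473 / 2.9712 = 0.2852
S_new/S_old = (A_new/A_old)^z = 0.11^0.2852 = exp(0.2852 × -2.2073) = 0.5329
Fraction lost = 1 − 0.5329 = 0.4671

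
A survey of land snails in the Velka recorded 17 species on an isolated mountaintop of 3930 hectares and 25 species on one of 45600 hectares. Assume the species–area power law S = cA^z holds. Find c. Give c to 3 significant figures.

4.62

z = ln(S₂/S₁) / ln(A₂/A₁) = ln(25/17) / ln(45600/3930) = 0.3857 / 2.4513 = 0.1573
c = S₁ / A₁^z = 17 / 3930^0.1573 = 17 / 3.677 = 4.623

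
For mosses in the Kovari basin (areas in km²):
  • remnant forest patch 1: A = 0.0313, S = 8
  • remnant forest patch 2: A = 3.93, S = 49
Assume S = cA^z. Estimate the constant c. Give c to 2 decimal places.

29.33

z = ln(S₂/S₁) / ln(A₂/A₁) = ln(49/8) / ln(3.93/0.0313) = 1.8124 / 4.8328 = 0.3750
c = S₁ / A₁^z = 8 / 0.0313^0.3750 = 8 / 0.2728 = 29.33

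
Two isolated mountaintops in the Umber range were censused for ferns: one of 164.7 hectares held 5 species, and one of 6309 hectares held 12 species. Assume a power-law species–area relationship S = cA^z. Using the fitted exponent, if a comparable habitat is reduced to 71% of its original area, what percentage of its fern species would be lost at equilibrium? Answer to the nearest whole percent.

8%

z = ln(12/5) / ln(6309/164.7) = 0.8755 / 3.6456 = 0.2401
S_new/S_old = (A_new/A_old)^z = 0.71^0.2401 = exp(0.2401 × -0.3425) = 0.921
Fraction lost = 1 − 0.921 = 0.07896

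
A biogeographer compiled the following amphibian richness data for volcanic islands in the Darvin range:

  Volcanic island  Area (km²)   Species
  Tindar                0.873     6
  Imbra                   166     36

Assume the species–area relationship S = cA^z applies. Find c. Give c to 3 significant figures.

6.28

z = ln(S₂/S₁) / ln(A₂/A₁) = ln(36/6) / ln(166/0.873) = 1.7918 / 5.2478 = 0.3414
c = S₁ / A₁^z = 6 / 0.873^0.3414 = 6 / 0.9547 = 6.285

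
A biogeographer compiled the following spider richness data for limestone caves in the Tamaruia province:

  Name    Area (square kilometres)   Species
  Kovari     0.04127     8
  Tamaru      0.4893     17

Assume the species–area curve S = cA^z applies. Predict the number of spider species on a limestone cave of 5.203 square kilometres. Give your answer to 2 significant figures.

35

z = ln(17/8) / ln(0.4893/0.04127) = 0.7538 / 2.4728 = 0.3048
c = 8 / 0.04127^0.3048 = 8 / 0.3785 = 21.14
S₃ = 21.14 × 5.203^0.3048 = 21.14 × 1.653 ≈ 34.95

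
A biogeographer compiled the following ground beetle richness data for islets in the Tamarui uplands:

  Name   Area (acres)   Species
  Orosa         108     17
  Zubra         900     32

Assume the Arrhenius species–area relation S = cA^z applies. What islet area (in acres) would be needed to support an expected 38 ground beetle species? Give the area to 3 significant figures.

1600 acres

z = ln(32/17) / ln(900/108) = 0.6325 / 2.1203 = 0.2983
c = 17 / 108^0.2983 = 17 / 4.042 = 4.206
A = (38/4.206)^(1/0.2983) ⇒ ln A = ln(9.035)/0.2983 = 7.3784
A = e^7.3784 ≈ 1601 acres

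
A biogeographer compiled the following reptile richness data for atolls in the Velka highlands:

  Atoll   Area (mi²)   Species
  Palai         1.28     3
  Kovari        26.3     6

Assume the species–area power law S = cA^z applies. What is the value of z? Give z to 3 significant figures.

0.229

Taking logs: ln S = ln c + z ln A, so z = (ln S₂ − ln S₁)/(ln A₂ − ln A₁).
z = ln(6/3) / ln(26.3/1.28) = ln(2) / ln(20.55) = 0.6931 / 3.0227 = 0.2293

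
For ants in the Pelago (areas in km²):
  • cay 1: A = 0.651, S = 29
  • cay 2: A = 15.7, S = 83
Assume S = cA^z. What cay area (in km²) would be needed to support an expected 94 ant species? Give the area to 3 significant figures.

22.9 km²

z = ln(83/29) / ln(15.7/0.651) = 1.0515 / 3.1829 = 0.3304
c = 29 / 0.651^0.3304 = 29 / 0.8678 = 33.42
A = (94/33.42)^(1/0.3304) ⇒ ln A = ln(2.813)/0.3304 = 3.1304
A = e^3.1304 ≈ 22.88 km²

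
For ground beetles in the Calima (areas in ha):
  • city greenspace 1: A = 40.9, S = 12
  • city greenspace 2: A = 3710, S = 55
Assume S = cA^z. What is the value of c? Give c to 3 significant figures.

z = ln(S₂/S₁) / ln(A₂/A₁) = ln(55/12) / ln(3710/40.9) = 1.5224 / 4.5077 = 0.3377
c = S₁ / A₁^z = 12 / 40.9^0.3377 = 12 / 3.502 = 3.426

3.43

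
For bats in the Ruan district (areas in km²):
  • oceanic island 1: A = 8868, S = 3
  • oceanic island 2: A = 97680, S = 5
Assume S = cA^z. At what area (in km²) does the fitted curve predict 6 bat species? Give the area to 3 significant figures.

z = ln(5/3) / ln(97680/8868) = 0.5108 / 2.3992 = 0.2129
c = 3 / 8868^0.2129 = 3 / 6.927 = 0.4331
A = (6/0.4331)^(1/0.2129) ⇒ ln A = ln(13.85)/0.2129 = 12.3458
A = e^12.3458 ≈ 229988 km²

230000 km²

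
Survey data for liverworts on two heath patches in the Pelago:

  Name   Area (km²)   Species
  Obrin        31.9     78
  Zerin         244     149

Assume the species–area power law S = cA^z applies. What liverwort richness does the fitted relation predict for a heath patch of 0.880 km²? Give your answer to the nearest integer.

25

z = ln(149/78) / ln(244/31.9) = 0.6472 / 2.0346 = 0.3181
c = 78 / 31.9^0.3181 = 78 / 3.009 = 25.92
S₃ = 25.92 × 0.88^0.3181 = 25.92 × 0.9601 ≈ 24.89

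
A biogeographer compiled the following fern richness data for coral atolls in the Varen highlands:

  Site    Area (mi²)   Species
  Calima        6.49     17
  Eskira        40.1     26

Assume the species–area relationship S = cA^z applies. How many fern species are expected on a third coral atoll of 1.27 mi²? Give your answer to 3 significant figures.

11.6

z = ln(26/17) / ln(40.1/6.49) = 0.4249 / 1.8211 = 0.2333
c = 17 / 6.49^0.2333 = 17 / 1.547 = 10.99
S₃ = 10.99 × 1.27^0.2333 = 10.99 × 1.057 ≈ 11.62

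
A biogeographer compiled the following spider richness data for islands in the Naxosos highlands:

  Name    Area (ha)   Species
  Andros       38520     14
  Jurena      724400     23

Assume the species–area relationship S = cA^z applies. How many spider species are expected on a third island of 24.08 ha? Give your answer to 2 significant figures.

z = ln(23/14) / ln(724400/38520) = 0.4964 / 2.9342 = 0.1692
c = 14 / 38520^0.1692 = 14 / 5.968 = 2.346
S₃ = 2.346 × 24.08^0.1692 = 2.346 × 1.713 ≈ 4.018

4.0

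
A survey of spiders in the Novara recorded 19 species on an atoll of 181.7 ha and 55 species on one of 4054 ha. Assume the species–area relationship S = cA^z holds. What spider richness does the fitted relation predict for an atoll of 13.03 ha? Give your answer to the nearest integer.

z = ln(55/19) / ln(4054/181.7) = 1.0629 / 3.1051 = 0.3423
c = 19 / 181.7^0.3423 = 19 / 5.935 = 3.202
S₃ = 3.202 × 13.03^0.3423 = 3.202 × 2.408 ≈ 7.709

8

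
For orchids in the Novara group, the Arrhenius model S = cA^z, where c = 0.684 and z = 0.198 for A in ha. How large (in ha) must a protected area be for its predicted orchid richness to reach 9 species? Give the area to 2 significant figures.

450000 ha

9 = 0.684 × A^0.198  ⇒  A^0.198 = 9/0.684 = 13.16
ln A = ln(13.16) / 0.198 = 2.5770 / 0.198 = 13.0153
A = e^13.0153 ≈ 449217 ha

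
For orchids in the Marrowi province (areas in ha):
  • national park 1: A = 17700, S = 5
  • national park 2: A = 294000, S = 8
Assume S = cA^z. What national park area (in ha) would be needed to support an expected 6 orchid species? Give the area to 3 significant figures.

z = ln(8/5) / ln(294000/17700) = 0.4700 / 2.8100 = 0.1673
c = 5 / 17700^0.1673 = 5 / 5.135 = 0.9738
A = (6/0.9738)^(1/0.1673) ⇒ ln A = ln(6.162)/0.1673 = 10.8714
A = e^10.8714 ≈ 52647 ha

52600 ha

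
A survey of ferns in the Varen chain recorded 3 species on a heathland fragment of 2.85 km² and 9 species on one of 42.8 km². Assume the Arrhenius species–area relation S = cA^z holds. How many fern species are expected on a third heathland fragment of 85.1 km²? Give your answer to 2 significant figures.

12

z = ln(9/3) / ln(42.8/2.85) = 1.0986 / 2.7092 = 0.4055
c = 3 / 2.85^0.4055 = 3 / 1.529 = 1.962
S₃ = 1.962 × 85.1^0.4055 = 1.962 × 6.062 ≈ 11.89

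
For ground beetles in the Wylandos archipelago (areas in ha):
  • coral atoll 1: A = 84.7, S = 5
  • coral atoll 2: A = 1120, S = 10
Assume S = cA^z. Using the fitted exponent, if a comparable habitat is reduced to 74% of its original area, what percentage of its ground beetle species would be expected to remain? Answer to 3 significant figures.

92.2%

z = ln(10/5) / ln(1120/84.7) = 0.6931 / 2.5820 = 0.2685
S_new/S_old = (A_new/A_old)^z = 0.74^0.2685 = exp(0.2685 × -0.3011) = 0.9223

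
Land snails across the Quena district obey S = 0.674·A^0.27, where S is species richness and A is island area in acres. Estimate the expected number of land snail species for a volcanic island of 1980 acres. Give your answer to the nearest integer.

S = 0.674 × 1980^0.27
ln S = ln 0.674 + 0.27 × ln 1980 = -0.3945 + 0.27 × 7.5909 = 1.6550
S = e^1.6550 ≈ 5.233

5 species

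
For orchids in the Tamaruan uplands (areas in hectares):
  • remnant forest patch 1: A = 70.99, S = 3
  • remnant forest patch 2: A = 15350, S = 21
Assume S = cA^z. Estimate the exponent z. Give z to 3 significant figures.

0.362

Taking logs: ln S = ln c + z ln A, so z = (ln S₂ − ln S₁)/(ln A₂ − ln A₁).
z = ln(21/3) / ln(15350/70.99) = ln(7) / ln(216.2) = 1.9459 / 5.3763 = 0.3619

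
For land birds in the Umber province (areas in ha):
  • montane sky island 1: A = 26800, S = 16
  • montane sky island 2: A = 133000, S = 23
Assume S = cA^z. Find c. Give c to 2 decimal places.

z = ln(S₂/S₁) / ln(A₂/A₁) = ln(23/16) / ln(133000/26800) = 0.3629 / 1.6019 = 0.2265
c = S₁ / A₁^z = 16 / 26800^0.2265 = 16 / 10.07 = 1.588

1.59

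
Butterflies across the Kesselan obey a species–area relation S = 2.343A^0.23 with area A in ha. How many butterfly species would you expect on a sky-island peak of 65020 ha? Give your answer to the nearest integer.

S = 2.343 × 65020^0.23
ln S = ln 2.343 + 0.23 × ln 65020 = 0.8514 + 0.23 × 11.0825 = 3.4004
S = e^3.4004 ≈ 29.98

30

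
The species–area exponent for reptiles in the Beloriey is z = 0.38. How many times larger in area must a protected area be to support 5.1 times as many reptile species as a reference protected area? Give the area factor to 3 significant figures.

72.8

(A₂/A₁)^0.38 = 5.1, so A₂/A₁ = 5.1^(1/0.38) = 5.1^2.632
ln(A₂/A₁) = ln 5.1 / 0.38 = 1.6292 / 0.38 = 4.2875
A₂/A₁ = e^4.2875 ≈ 72.78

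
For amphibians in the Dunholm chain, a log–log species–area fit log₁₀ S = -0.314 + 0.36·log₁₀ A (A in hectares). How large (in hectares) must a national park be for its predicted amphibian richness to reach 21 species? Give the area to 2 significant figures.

35000 hectares

21 = 0.4853 × A^0.36  ⇒  A^0.36 = 21/0.4853 = 43.27
ln A = ln(43.27) / 0.36 = 3.7675 / 0.36 = 10.4654
A = e^10.4654 ≈ 35080 hectares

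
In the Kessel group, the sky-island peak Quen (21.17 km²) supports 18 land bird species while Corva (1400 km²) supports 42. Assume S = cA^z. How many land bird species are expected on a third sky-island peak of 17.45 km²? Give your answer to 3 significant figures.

17.3

z = ln(42/18) / ln(1400/21.17) = 0.8473 / 4.1916 = 0.2021
c = 18 / 21.17^0.2021 = 18 / 1.853 = 9.712
S₃ = 9.712 × 17.45^0.2021 = 9.712 × 1.782 ≈ 17.31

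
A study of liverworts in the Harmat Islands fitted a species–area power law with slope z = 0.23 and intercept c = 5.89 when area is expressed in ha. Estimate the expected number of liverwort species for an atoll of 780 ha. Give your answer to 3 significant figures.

S = 5.89 × 780^0.23
ln S = ln 5.89 + 0.23 × ln 780 = 1.7733 + 0.23 × 6.6593 = 3.3049
S = e^3.3049 ≈ 27.25

27.2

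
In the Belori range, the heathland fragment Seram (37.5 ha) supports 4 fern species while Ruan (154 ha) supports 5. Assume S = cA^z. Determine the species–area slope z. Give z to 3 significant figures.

Taking logs: ln S = ln c + z ln A, so z = (ln S₂ − ln S₁)/(ln A₂ − ln A₁).
z = ln(5/4) / ln(154/37.5) = ln(1.25) / ln(4.107) = 0.2231 / 1.4126 = 0.1580

0.158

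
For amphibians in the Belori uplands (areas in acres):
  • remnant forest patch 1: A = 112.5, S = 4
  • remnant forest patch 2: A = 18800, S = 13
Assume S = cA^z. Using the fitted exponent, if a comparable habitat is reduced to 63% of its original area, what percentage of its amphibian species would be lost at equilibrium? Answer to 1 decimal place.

z = ln(13/4) / ln(18800/112.5) = 1.1787 / 5.1187 = 0.2303
S_new/S_old = (A_new/A_old)^z = 0.63^0.2303 = exp(0.2303 × -0.4620) = 0.8991
Fraction lost = 1 − 0.8991 = 0.1009

10.1%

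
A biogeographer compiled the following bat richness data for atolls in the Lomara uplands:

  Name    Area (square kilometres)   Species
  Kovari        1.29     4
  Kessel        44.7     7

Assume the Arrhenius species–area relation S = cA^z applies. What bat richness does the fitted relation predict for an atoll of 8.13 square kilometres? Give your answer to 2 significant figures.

5.3

z = ln(7/4) / ln(44.7/1.29) = 0.5596 / 3.5453 = 0.1578
c = 4 / 1.29^0.1578 = 4 / 1.041 = 3.842
S₃ = 3.842 × 8.13^0.1578 = 3.842 × 1.392 ≈ 5.349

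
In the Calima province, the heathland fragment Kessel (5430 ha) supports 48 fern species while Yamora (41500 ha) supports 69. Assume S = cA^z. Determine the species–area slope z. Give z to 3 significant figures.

Taking logs: ln S = ln c + z ln A, so z = (ln S₂ − ln S₁)/(ln A₂ − ln A₁).
z = ln(69/48) / ln(41500/5430) = ln(1.438) / ln(7.643) = 0.3629 / 2.0338 = 0.1784

0.178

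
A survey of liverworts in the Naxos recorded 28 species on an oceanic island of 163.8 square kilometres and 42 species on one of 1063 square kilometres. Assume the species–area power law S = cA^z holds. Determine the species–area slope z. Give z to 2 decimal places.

Taking logs: ln S = ln c + z ln A, so z = (ln S₂ − ln S₁)/(ln A₂ − ln A₁).
z = ln(42/28) / ln(1063/163.8) = ln(1.5) / ln(6.49) = 0.4055 / 1.8702 = 0.2168

0.22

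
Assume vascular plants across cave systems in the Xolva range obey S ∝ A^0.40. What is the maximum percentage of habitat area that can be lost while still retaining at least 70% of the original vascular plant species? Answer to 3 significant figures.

59.0%

Need (A_new/A_old)^0.4 = 0.7, so A_new/A_old = 0.7^(1/0.4) = 0.7^2.5
ln(A_new/A_old) = ln 0.7 / 0.4 = -0.3567 / 0.4 = -0.8917
A_new/A_old = e^-0.8917 ≈ 0.41
Fraction that can be lost = 1 − 0.41 = 0.59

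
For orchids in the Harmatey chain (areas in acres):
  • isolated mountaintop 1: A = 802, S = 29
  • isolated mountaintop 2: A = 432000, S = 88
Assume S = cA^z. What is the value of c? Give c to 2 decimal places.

z = ln(S₂/S₁) / ln(A₂/A₁) = ln(88/29) / ln(432000/802) = 1.1100 / 6.2891 = 0.1765
c = S₁ / A₁^z = 29 / 802^0.1765 = 29 / 3.255 = 8.908

8.91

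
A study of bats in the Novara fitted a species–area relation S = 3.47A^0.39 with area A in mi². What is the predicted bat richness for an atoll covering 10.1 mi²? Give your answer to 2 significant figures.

S = 3.47 × 10.1^0.39 = 3.47 × 2.464 ≈ 8.551

8.6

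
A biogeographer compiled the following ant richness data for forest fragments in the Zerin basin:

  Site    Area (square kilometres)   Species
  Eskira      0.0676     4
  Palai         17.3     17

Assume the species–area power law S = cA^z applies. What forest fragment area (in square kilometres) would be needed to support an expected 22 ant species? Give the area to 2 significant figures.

z = ln(17/4) / ln(17.3/0.0676) = 1.4469 / 5.5449 = 0.2609
c = 4 / 0.0676^0.2609 = 4 / 0.4951 = 8.079
A = (22/8.079)^(1/0.2609) ⇒ ln A = ln(2.723)/0.2609 = 3.8388
A = e^3.8388 ≈ 46.47 square kilometres

46 square kilometres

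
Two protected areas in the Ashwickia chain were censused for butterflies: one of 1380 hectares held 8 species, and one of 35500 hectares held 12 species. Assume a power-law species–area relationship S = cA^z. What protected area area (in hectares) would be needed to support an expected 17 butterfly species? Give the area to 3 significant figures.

578000 hectares

z = ln(12/8) / ln(35500/1380) = 0.4055 / 3.2474 = 0.1249
c = 8 / 1380^0.1249 = 8 / 2.466 = 3.244
A = (17/3.244)^(1/0.1249) ⇒ ln A = ln(5.241)/0.1249 = 13.2669
A = e^13.2669 ≈ 577778 hectares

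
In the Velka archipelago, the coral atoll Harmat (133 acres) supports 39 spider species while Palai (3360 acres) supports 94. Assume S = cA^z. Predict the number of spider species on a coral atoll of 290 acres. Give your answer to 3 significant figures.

48.2

z = ln(94/39) / ln(3360/133) = 0.8797 / 3.2293 = 0.2724
c = 39 / 133^0.2724 = 39 / 3.789 = 10.29
S₃ = 10.29 × 290^0.2724 = 10.29 × 4.686 ≈ 48.23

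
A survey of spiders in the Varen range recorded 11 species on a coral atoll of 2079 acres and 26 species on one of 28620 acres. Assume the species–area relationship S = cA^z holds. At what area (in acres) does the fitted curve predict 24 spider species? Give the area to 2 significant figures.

22000 acres

z = ln(26/11) / ln(28620/2079) = 0.8602 / 2.6222 = 0.3280
c = 11 / 2079^0.3280 = 11 / 12.26 = 0.8974
A = (24/0.8974)^(1/0.3280) ⇒ ln A = ln(26.74)/0.3280 = 10.0179
A = e^10.0179 ≈ 22423 acres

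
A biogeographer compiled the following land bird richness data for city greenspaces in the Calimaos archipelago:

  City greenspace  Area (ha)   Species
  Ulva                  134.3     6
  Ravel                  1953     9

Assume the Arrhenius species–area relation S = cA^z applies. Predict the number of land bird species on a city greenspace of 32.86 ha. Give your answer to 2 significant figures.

4.8

z = ln(9/6) / ln(1953/134.3) = 0.4055 / 2.6770 = 0.1515
c = 6 / 134.3^0.1515 = 6 / 2.1 = 2.856
S₃ = 2.856 × 32.86^0.1515 = 2.856 × 1.697 ≈ 4.848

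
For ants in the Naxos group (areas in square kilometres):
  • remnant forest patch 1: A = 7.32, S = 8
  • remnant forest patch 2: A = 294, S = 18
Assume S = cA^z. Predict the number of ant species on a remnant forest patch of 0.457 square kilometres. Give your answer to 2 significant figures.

4.4

z = ln(18/8) / ln(294/7.32) = 0.8109 / 3.6930 = 0.2196
c = 8 / 7.32^0.2196 = 8 / 1.548 = 5.167
S₃ = 5.167 × 0.457^0.2196 = 5.167 × 0.842 ≈ 4.351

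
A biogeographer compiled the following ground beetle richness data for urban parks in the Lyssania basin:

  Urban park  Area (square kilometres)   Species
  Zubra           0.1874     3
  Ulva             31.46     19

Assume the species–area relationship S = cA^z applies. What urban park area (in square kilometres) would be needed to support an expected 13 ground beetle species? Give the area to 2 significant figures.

11 square kilometres

z = ln(19/3) / ln(31.46/0.1874) = 1.8458 / 5.1232 = 0.3603
c = 3 / 0.1874^0.3603 = 3 / 0.547 = 5.484
A = (13/5.484)^(1/0.3603) ⇒ ln A = ln(2.37)/0.3603 = 2.3954
A = e^2.3954 ≈ 10.97 square kilometres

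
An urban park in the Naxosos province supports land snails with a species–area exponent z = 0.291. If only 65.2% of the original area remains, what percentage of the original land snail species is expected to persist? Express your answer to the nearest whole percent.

S_new/S_old = (A_new/A_old)^z = 0.652^0.291
= exp(0.291 × ln 0.652) = exp(0.291 × -0.4277) = exp(-0.1245) ≈ 0.883

88%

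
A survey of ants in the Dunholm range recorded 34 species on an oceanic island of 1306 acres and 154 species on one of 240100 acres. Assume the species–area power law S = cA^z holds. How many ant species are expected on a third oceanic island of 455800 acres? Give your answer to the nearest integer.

185

z = ln(154/34) / ln(240100/1306) = 1.5106 / 5.2141 = 0.2897
c = 34 / 1306^0.2897 = 34 / 7.993 = 4.254
S₃ = 4.254 × 455800^0.2897 = 4.254 × 43.59 ≈ 185.4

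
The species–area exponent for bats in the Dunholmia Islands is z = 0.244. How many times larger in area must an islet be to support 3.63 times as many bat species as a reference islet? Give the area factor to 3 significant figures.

197

(A₂/A₁)^0.244 = 3.63, so A₂/A₁ = 3.63^(1/0.244) = 3.63^4.098
ln(A₂/A₁) = ln 3.63 / 0.244 = 1.2892 / 0.244 = 5.2837
A₂/A₁ = e^5.2837 ≈ 197.1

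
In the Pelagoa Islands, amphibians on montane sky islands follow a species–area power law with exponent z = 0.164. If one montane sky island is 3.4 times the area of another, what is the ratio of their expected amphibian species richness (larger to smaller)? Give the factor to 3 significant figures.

1.22

S₂/S₁ = (A₂/A₁)^z = 3.4^0.164
ln(S₂/S₁) = 0.164 × ln 3.4 = 0.164 × 1.2238 = 0.2007
S₂/S₁ = e^0.2007 ≈ 1.222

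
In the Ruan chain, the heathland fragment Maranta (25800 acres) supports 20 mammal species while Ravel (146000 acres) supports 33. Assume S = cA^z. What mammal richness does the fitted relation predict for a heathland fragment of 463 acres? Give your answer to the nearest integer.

z = ln(33/20) / ln(146000/25800) = 0.5008 / 1.7332 = 0.2889
c = 20 / 25800^0.2889 = 20 / 18.82 = 1.063
S₃ = 1.063 × 463^0.2889 = 1.063 × 5.891 ≈ 6.26

6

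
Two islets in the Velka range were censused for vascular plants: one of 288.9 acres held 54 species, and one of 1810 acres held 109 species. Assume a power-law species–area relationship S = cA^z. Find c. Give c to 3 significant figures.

z = ln(S₂/S₁) / ln(A₂/A₁) = ln(109/54) / ln(1810/288.9) = 0.7024 / 1.8350 = 0.3828
c = S₁ / A₁^z = 54 / 288.9^0.3828 = 54 / 8.747 = 6.173

6.17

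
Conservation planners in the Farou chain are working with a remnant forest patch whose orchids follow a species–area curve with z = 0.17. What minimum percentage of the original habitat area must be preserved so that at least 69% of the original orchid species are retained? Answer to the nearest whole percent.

Need (A_new/A_old)^0.17 = 0.69, so A_new/A_old = 0.69^(1/0.17) = 0.69^5.882
ln(A_new/A_old) = ln 0.69 / 0.17 = -0.3711 / 0.17 = -2.1827
A_new/A_old = e^-2.1827 ≈ 0.1127

11%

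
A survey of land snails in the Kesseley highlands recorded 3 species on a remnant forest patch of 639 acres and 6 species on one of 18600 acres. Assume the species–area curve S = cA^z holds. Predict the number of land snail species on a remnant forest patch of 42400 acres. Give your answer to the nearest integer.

z = ln(6/3) / ln(18600/639) = 0.6931 / 3.3710 = 0.2056
c = 3 / 639^0.2056 = 3 / 3.775 = 0.7948
S₃ = 0.7948 × 42400^0.2056 = 0.7948 × 8.943 ≈ 7.108

7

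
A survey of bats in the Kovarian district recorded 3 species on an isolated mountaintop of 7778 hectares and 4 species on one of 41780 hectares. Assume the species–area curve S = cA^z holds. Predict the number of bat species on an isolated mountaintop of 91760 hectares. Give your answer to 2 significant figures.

z = ln(4/3) / ln(41780/7778) = 0.2877 / 1.6811 = 0.1711
c = 3 / 7778^0.1711 = 3 / 4.633 = 0.6476
S₃ = 0.6476 × 91760^0.1711 = 0.6476 × 7.067 ≈ 4.576

4.6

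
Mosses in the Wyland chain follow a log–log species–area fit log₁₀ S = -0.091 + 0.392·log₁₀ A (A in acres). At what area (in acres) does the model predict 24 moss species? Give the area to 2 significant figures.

24 = 0.811 × A^0.392  ⇒  A^0.392 = 24/0.811 = 29.59
ln A = ln(29.59) / 0.392 = 3.3876 / 0.392 = 8.6418
A = e^8.6418 ≈ 5664 acres

5700 acres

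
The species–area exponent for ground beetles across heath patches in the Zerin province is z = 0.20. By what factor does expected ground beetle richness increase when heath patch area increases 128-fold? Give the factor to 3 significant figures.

S₂/S₁ = (A₂/A₁)^z = 128^0.2
ln(S₂/S₁) = 0.2 × ln 128 = 0.2 × 4.8520 = 0.9704
S₂/S₁ = e^0.9704 ≈ 2.639

2.64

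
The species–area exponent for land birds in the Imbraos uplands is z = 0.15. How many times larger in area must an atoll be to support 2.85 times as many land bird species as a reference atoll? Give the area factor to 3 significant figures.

(A₂/A₁)^0.15 = 2.85, so A₂/A₁ = 2.85^(1/0.15) = 2.85^6.667
ln(A₂/A₁) = ln 2.85 / 0.15 = 1.0473 / 0.15 = 6.9821
A₂/A₁ = e^6.9821 ≈ 1077

1080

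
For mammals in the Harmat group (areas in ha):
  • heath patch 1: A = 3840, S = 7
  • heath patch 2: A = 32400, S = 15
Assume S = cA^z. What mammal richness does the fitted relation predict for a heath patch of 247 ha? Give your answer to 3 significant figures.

2.63

z = ln(15/7) / ln(32400/3840) = 0.7621 / 2.1327 = 0.3574
c = 7 / 3840^0.3574 = 7 / 19.09 = 0.3666
S₃ = 0.3666 × 247^0.3574 = 0.3666 × 7.162 ≈ 2.626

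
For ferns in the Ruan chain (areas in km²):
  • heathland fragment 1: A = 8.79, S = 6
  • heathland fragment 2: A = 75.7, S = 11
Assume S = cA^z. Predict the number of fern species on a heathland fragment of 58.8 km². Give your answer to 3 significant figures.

10.2

z = ln(11/6) / ln(75.7/8.79) = 0.6061 / 2.1532 = 0.2815
c = 6 / 8.79^0.2815 = 6 / 1.844 = 3.254
S₃ = 3.254 × 58.8^0.2815 = 3.254 × 3.148 ≈ 10.24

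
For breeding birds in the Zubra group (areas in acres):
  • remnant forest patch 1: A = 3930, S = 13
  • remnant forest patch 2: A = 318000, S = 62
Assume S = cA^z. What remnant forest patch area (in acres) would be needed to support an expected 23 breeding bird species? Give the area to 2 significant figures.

z = ln(62/13) / ln(318000/3930) = 1.5622 / 4.3934 = 0.3556
c = 13 / 3930^0.3556 = 13 / 18.97 = 0.6853
A = (23/0.6853)^(1/0.3556) ⇒ ln A = ln(33.56)/0.3556 = 9.8810
A = e^9.8810 ≈ 19555 acres

20000 acres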